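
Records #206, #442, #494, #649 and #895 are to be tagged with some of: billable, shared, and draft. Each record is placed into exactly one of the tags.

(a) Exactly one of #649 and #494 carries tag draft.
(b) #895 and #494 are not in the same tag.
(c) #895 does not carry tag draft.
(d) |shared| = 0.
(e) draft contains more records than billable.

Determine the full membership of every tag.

billable = {#649, #895}; shared = {}; draft = {#206, #442, #494}

From (c): #895 ∉ draft.
(d): shared already has 0, so the rest are out.
Only one tag left: #895 ∈ billable.
(b): #494 ∉ billable.
Only one tag left: #494 ∈ draft.
(a) (exactly one): #649 ∉ draft.
Only one tag left: #649 ∈ billable.
Suppose #206 ∈ billable: no assignment then satisfies all the clues, so #206 ∉ billable.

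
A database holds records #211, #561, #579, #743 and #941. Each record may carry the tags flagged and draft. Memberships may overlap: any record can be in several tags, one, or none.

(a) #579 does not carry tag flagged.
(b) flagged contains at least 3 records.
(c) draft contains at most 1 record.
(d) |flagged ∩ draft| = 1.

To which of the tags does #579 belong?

From (a): #579 ∉ flagged.
Suppose #579 ∈ draft: no assignment then satisfies all the clues, so #579 ∉ draft.

#579: none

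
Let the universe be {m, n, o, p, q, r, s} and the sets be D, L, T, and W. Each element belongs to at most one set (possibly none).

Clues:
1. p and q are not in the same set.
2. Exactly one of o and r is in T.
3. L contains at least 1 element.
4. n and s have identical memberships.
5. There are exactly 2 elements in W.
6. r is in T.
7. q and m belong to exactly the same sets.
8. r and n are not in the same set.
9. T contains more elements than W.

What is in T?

T = {m, q, r}

From (6): r ∈ T.
(2) (exactly one): o ∉ T.
(8): n ∉ T.
(4): s matches n: s ∉ T.
Suppose m ∉ T: no assignment then satisfies all the clues, so m ∈ T.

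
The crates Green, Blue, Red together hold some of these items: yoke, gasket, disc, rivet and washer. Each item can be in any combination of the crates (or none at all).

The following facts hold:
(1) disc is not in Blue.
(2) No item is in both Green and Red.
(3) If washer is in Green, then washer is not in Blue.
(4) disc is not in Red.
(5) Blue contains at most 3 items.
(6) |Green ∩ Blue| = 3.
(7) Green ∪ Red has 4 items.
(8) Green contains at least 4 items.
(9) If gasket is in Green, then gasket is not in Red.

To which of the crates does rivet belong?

rivet: Blue, Green

From (1): disc ∉ Blue.
From (4): disc ∉ Red.
Suppose rivet ∉ Green: no assignment then satisfies all the clues, so rivet ∈ Green.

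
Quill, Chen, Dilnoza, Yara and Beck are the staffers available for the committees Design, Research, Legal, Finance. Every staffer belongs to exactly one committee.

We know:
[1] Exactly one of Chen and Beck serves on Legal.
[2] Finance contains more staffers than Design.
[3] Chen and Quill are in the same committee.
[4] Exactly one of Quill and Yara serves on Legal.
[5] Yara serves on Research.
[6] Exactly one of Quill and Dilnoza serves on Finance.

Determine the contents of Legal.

Legal = {Chen, Quill}

From (5): Yara ∈ Research.
(4) (exactly one): Quill ∈ Legal.
(6) (exactly one): Dilnoza ∈ Finance.
(3): Chen matches Quill: Chen ∉ Design.
(3): Chen matches Quill: Chen ∉ Research.
(3): Chen matches Quill: Chen ∈ Legal.
(1) (exactly one): Beck ∉ Legal.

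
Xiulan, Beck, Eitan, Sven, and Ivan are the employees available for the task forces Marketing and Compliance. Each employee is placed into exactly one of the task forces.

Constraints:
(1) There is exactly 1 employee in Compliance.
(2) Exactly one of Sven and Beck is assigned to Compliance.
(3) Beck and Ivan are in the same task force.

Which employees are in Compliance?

Compliance = {Sven}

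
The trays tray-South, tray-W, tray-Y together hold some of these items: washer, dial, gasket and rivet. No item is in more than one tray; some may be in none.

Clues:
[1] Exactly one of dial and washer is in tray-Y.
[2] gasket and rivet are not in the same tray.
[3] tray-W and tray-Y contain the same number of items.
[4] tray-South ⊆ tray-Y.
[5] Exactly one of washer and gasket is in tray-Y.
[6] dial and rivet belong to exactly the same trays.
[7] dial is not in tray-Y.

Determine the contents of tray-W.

tray-W = {gasket}

From (7): dial ∉ tray-Y.
(1) (exactly one): washer ∈ tray-Y.
(4) contrapositive: dial ∉ tray-South.
(5) (exactly one): gasket ∉ tray-Y.
(6): rivet matches dial: rivet ∉ tray-South.
(6): rivet matches dial: rivet ∉ tray-Y.
(4) contrapositive: gasket ∉ tray-South.
Suppose dial ∈ tray-W: no assignment then satisfies all the clues, so dial ∉ tray-W.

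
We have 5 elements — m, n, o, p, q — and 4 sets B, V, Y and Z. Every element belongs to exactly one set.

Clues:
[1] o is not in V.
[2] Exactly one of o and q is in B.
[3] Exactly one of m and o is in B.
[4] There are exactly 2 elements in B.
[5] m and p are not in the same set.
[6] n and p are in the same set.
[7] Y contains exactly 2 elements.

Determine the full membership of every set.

B = {m, q}; V = {}; Y = {n, p}; Z = {o}

From (1): o ∉ V.
Suppose m ∉ B: no assignment then satisfies all the clues, so m ∈ B.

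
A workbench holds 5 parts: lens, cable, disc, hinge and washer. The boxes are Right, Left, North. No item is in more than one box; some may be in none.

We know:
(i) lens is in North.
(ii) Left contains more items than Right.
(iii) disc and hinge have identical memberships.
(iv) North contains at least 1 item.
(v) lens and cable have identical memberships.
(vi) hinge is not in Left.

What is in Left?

Left = {washer}

From (i): lens ∈ North.
From (vi): hinge ∉ Left.
(iii): disc matches hinge: disc ∉ Left.
(v): cable matches lens: cable ∉ Right.
(v): cable matches lens: cable ∉ Left.
(v): cable matches lens: cable ∈ North.
Suppose washer ∉ Left: no assignment then satisfies all the clues, so washer ∈ Left.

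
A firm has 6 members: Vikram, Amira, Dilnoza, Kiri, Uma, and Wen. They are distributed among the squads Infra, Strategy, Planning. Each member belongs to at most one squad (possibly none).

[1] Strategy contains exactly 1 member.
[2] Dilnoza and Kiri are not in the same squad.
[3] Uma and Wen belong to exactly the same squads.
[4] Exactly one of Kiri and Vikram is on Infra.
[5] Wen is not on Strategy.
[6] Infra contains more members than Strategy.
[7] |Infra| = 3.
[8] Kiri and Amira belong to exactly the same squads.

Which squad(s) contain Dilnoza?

From (5): Wen ∉ Strategy.
(3): Uma matches Wen: Uma ∉ Strategy.
Suppose Dilnoza ∈ Infra: no assignment then satisfies all the clues, so Dilnoza ∉ Infra.

Dilnoza: Strategy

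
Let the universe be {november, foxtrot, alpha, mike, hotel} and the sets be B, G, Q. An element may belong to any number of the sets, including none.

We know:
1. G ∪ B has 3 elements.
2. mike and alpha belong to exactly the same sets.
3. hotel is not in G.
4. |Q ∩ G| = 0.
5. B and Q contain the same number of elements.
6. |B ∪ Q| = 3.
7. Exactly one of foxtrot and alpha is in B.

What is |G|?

0

From (3): hotel ∉ G.
Suppose november ∈ G: no assignment then satisfies all the clues, so november ∉ G.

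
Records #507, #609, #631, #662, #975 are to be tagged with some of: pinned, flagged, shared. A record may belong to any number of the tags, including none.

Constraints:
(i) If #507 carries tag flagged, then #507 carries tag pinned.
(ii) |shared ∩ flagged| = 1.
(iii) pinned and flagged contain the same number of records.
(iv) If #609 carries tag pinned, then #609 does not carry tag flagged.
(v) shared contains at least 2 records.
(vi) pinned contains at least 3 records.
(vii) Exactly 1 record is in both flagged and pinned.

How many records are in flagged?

3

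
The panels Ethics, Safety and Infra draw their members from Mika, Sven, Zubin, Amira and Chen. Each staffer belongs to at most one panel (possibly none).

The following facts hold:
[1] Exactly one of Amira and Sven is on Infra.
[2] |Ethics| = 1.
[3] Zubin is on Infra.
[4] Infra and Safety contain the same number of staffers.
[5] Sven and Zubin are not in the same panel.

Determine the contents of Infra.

Infra = {Amira, Zubin}

From (3): Zubin ∈ Infra.
(5): Sven ∉ Infra.
(1) (exactly one): Amira ∈ Infra.
Suppose Mika ∈ Infra: no assignment then satisfies all the clues, so Mika ∉ Infra.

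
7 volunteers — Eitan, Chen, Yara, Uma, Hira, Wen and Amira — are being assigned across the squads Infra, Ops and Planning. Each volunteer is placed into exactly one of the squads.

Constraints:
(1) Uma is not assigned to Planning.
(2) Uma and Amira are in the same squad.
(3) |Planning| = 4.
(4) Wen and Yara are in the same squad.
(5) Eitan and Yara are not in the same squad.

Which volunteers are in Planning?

Planning = {Chen, Hira, Wen, Yara}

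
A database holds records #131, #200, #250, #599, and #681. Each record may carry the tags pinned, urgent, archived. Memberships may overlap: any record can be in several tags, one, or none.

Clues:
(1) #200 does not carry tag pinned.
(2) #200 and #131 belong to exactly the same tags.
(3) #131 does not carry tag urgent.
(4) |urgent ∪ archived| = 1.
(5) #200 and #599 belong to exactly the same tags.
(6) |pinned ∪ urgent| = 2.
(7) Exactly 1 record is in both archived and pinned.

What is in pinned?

pinned = {#250, #681}

From (1): #200 ∉ pinned.
From (3): #131 ∉ urgent.
(2): #131 matches #200: #131 ∉ pinned.
(2): #200 matches #131: #200 ∉ urgent.
(5): #599 matches #200: #599 ∉ pinned.
(5): #599 matches #200: #599 ∉ urgent.
Suppose #250 ∉ pinned: no assignment then satisfies all the clues, so #250 ∈ pinned.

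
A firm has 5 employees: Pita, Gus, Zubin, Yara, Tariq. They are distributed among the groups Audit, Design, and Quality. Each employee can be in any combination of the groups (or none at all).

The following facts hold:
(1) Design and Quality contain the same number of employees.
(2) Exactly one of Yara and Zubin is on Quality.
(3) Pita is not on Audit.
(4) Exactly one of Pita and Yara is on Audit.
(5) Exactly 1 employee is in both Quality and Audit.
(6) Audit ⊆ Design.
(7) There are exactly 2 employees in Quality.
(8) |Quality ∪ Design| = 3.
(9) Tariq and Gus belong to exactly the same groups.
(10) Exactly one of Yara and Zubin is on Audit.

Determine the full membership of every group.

Audit = {Yara}; Design = {Yara, Zubin}; Quality = {Pita, Yara}

From (3): Pita ∉ Audit.
(4) (exactly one): Yara ∈ Audit.
(6) with Yara ∈ Audit: Yara ∈ Design.
(10) (exactly one): Zubin ∉ Audit.
Suppose Pita ∈ Design: no assignment then satisfies all the clues, so Pita ∉ Design.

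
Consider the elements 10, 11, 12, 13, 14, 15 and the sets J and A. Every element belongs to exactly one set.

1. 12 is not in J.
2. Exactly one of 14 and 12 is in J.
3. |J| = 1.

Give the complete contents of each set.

From (1): 12 ∉ J.
(2) (exactly one): 14 ∈ J.
(3): J already has 1, so the rest are out.
Only one set left: 10 ∈ A.
Only one set left: 11 ∈ A.
Only one set left: 12 ∈ A.
Only one set left: 13 ∈ A.
Only one set left: 15 ∈ A.

J = {14}; A = {10, 11, 12, 13, 15}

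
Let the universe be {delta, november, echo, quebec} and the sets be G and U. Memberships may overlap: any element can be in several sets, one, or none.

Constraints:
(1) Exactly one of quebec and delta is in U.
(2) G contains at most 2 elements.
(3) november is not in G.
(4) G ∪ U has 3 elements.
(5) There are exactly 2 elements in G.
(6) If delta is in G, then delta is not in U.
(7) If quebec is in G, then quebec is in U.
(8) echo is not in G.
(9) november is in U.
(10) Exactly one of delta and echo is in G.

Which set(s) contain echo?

echo: none

From (3): november ∉ G.
From (8): echo ∉ G.
From (9): november ∈ U.
(5): only 2 candidates remain for G, so all are in.
(6): delta ∉ U.
(7): quebec ∈ U.
Suppose echo ∈ U: no assignment then satisfies all the clues, so echo ∉ U.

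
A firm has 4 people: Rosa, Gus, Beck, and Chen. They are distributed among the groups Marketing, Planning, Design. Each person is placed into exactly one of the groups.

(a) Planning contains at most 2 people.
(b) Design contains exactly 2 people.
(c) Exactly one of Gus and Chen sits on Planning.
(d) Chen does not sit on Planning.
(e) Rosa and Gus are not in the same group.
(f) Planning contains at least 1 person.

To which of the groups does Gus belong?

Gus: Planning

From (d): Chen ∉ Planning.
(c) (exactly one): Gus ∈ Planning.
(e): Rosa ∉ Planning.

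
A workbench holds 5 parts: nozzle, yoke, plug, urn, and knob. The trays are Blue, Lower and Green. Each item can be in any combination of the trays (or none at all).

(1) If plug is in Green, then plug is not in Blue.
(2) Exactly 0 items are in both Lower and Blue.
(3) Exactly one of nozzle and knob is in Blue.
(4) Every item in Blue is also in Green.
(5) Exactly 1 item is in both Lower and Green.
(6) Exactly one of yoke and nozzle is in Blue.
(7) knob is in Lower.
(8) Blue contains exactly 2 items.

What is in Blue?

Blue = {nozzle, urn}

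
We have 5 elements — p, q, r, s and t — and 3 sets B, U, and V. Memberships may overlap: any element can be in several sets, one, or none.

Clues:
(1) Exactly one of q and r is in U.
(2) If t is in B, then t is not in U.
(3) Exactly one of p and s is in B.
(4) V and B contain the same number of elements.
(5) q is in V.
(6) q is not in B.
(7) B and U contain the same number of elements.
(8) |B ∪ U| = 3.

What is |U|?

2

From (5): q ∈ V.
From (6): q ∉ B.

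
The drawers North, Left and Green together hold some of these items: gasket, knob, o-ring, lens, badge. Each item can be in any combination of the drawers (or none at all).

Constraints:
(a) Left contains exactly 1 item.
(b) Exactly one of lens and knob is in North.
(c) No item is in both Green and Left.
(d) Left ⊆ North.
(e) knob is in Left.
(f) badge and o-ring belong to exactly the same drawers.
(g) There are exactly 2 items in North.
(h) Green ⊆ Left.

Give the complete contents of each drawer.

North = {gasket, knob}; Left = {knob}; Green = {}

From (e): knob ∈ Left.
(a): Left already has 1, so the rest are out.
(c) (disjoint): knob ∉ Green.
(d) with knob ∈ Left: knob ∈ North.
(h) contrapositive: gasket ∉ Green.
(h) contrapositive: o-ring ∉ Green.
(h) contrapositive: lens ∉ Green.
(h) contrapositive: badge ∉ Green.
(b) (exactly one): lens ∉ North.
Suppose gasket ∉ North: no assignment then satisfies all the clues, so gasket ∈ North.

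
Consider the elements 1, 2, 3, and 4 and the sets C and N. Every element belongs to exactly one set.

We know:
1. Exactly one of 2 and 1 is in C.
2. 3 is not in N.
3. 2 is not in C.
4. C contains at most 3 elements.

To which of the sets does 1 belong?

From (2): 3 ∉ N.
From (3): 2 ∉ C.
(1) (exactly one): 1 ∈ C.
Only one set left: 2 ∈ N.
Only one set left: 3 ∈ C.

1: C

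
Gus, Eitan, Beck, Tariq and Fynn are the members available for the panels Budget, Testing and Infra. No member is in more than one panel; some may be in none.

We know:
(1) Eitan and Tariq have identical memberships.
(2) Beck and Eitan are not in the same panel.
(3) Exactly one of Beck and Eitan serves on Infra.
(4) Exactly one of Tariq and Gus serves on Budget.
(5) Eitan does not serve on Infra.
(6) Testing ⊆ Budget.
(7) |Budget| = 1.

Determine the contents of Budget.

Budget = {Gus}

From (5): Eitan ∉ Infra.
(1): Tariq matches Eitan: Tariq ∉ Infra.
(3) (exactly one): Beck ∈ Infra.
Suppose Gus ∉ Budget: no assignment then satisfies all the clues, so Gus ∈ Budget.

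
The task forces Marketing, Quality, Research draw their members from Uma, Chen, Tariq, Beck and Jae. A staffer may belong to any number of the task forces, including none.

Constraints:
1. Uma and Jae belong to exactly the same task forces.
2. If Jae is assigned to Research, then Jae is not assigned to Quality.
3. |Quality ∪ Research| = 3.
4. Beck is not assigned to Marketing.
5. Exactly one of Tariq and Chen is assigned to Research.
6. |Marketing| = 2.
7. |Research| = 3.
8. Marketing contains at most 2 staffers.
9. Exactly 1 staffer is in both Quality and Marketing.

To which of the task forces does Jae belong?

Jae: Research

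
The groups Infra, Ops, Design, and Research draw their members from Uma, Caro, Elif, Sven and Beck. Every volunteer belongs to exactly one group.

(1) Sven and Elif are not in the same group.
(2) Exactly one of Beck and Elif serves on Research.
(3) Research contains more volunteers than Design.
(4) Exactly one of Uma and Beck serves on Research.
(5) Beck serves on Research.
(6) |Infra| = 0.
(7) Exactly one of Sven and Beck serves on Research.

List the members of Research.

Research = {Beck, Caro}

From (5): Beck ∈ Research.
(2) (exactly one): Elif ∉ Research.
(4) (exactly one): Uma ∉ Research.
(6): Infra already has 0, so the rest are out.
(7) (exactly one): Sven ∉ Research.
Suppose Caro ∉ Research: no assignment then satisfies all the clues, so Caro ∈ Research.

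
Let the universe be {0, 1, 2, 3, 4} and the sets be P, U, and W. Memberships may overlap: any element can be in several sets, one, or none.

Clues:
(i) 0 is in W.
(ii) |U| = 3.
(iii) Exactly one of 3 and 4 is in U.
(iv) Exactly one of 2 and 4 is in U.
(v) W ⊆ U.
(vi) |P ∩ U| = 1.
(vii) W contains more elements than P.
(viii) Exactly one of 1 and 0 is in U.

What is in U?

U = {0, 2, 3}

From (i): 0 ∈ W.
(v) with 0 ∈ W: 0 ∈ U.
(viii) (exactly one): 1 ∉ U.
(v) contrapositive: 1 ∉ W.
Suppose 2 ∉ U: no assignment then satisfies all the clues, so 2 ∈ U.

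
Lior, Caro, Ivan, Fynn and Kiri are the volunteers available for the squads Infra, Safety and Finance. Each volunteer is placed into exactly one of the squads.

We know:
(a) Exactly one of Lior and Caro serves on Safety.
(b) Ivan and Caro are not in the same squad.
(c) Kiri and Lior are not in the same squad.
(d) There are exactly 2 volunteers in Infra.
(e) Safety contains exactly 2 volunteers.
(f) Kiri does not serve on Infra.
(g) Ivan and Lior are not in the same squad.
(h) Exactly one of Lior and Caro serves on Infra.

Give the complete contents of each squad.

Infra = {Fynn, Lior}; Safety = {Caro, Kiri}; Finance = {Ivan}

From (f): Kiri ∉ Infra.
Suppose Lior ∉ Infra: no assignment then satisfies all the clues, so Lior ∈ Infra.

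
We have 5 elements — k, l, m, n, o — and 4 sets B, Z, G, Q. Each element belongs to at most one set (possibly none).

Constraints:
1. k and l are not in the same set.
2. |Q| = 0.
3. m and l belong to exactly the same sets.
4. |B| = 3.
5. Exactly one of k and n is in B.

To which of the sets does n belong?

n: B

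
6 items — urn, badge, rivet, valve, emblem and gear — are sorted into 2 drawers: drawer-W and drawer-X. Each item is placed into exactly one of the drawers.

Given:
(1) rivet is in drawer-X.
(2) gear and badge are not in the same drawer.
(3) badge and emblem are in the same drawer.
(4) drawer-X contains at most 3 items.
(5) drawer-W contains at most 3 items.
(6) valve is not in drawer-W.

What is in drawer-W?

drawer-W = {badge, emblem, urn}

From (1): rivet ∈ drawer-X.
From (6): valve ∉ drawer-W.
Only one drawer left: valve ∈ drawer-X.
Suppose urn ∉ drawer-W: no assignment then satisfies all the clues, so urn ∈ drawer-W.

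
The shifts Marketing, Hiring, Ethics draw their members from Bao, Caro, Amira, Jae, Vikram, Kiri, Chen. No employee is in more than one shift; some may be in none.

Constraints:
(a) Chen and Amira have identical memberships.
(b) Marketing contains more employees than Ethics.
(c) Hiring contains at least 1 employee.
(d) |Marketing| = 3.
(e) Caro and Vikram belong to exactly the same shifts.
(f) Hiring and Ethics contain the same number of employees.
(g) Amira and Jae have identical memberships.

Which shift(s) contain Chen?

Chen: Marketing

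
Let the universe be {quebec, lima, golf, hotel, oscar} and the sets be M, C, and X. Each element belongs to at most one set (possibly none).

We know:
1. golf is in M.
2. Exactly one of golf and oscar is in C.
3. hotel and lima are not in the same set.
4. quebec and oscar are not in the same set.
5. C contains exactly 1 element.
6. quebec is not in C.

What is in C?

C = {oscar}

From (1): golf ∈ M.
From (6): quebec ∉ C.
(2) (exactly one): oscar ∈ C.
(5): C already has 1, so the rest are out.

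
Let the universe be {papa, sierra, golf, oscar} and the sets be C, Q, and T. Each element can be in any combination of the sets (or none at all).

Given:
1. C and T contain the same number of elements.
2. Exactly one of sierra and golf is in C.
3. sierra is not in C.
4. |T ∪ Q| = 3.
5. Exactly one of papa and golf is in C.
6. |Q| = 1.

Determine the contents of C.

C = {golf, oscar}

From (3): sierra ∉ C.
(2) (exactly one): golf ∈ C.
(5) (exactly one): papa ∉ C.
Suppose oscar ∉ C: no assignment then satisfies all the clues, so oscar ∈ C.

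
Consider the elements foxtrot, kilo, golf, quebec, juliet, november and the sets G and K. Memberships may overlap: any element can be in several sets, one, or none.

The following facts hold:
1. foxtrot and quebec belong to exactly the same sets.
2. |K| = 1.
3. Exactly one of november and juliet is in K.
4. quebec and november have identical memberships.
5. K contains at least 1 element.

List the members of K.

K = {juliet}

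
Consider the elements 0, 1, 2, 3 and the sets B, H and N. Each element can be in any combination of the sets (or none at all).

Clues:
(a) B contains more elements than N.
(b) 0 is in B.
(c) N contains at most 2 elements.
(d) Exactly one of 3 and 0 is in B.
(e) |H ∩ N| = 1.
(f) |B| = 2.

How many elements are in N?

1

From (b): 0 ∈ B.
(d) (exactly one): 3 ∉ B.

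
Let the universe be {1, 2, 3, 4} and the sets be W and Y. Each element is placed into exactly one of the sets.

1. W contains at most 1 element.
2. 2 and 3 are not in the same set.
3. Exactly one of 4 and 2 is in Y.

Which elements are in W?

W = {2}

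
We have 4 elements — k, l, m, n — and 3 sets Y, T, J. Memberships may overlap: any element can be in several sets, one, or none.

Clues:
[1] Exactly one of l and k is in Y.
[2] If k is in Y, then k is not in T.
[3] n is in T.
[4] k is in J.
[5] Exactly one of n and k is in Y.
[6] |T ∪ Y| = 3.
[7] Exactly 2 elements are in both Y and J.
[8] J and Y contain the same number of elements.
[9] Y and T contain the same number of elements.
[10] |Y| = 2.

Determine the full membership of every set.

Y = {k, m}; T = {m, n}; J = {k, m}

From (3): n ∈ T.
From (4): k ∈ J.
Suppose k ∉ Y: no assignment then satisfies all the clues, so k ∈ Y.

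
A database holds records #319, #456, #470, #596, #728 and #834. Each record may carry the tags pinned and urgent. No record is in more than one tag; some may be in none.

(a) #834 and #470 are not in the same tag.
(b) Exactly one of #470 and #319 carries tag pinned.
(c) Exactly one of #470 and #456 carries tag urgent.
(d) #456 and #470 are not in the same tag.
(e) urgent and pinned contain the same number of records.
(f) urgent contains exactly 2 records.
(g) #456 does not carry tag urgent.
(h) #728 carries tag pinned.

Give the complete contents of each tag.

pinned = {#319, #728}; urgent = {#470, #596}

From (g): #456 ∉ urgent.
From (h): #728 ∈ pinned.
(c) (exactly one): #470 ∈ urgent.
(a): #834 ∉ urgent.
(b) (exactly one): #319 ∈ pinned.
(f): only 2 candidates remain for urgent, so all are in.
Suppose #456 ∈ pinned: no assignment then satisfies all the clues, so #456 ∉ pinned.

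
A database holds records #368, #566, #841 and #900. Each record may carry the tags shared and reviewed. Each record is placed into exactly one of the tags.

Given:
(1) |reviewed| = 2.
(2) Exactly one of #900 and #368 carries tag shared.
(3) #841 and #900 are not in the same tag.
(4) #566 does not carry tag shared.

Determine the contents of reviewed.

reviewed = {#566, #900}

From (4): #566 ∉ shared.
Only one tag left: #566 ∈ reviewed.
Suppose #368 ∈ reviewed: no assignment then satisfies all the clues, so #368 ∉ reviewed.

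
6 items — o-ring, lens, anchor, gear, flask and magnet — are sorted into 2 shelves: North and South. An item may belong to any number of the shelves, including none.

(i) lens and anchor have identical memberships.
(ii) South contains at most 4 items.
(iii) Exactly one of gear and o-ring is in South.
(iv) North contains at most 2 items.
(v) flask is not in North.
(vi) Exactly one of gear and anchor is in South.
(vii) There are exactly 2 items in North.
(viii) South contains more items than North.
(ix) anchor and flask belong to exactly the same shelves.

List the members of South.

From (v): flask ∉ North.
(ix): anchor matches flask: anchor ∉ North.
(i): lens matches anchor: lens ∉ North.
Suppose o-ring ∉ South: no assignment then satisfies all the clues, so o-ring ∈ South.

South = {anchor, flask, lens, o-ring}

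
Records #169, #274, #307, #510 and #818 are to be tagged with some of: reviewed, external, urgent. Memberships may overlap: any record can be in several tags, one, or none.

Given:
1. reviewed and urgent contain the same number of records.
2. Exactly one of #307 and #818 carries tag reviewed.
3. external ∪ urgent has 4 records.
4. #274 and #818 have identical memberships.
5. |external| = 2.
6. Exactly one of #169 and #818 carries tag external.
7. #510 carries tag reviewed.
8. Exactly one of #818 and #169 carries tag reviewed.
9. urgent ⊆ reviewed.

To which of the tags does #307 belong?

From (7): #510 ∈ reviewed.
Suppose #307 ∈ reviewed: no assignment then satisfies all the clues, so #307 ∉ reviewed.

#307: none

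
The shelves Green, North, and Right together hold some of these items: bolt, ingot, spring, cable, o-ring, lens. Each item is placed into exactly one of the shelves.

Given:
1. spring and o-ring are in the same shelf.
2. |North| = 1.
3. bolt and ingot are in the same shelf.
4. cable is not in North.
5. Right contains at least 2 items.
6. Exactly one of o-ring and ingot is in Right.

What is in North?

North = {lens}

From (4): cable ∉ North.
Suppose bolt ∈ North: no assignment then satisfies all the clues, so bolt ∉ North.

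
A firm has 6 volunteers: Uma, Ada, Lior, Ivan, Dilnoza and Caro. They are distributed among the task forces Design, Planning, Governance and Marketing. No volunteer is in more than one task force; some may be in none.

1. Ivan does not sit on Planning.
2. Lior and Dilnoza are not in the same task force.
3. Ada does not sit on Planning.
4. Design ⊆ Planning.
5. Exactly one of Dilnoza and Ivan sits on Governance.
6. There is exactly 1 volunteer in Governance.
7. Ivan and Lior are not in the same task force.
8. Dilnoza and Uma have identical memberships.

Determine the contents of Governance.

Governance = {Ivan}

From (1): Ivan ∉ Planning.
From (3): Ada ∉ Planning.
(4) contrapositive: Ada ∉ Design.
(4) contrapositive: Ivan ∉ Design.
Suppose Uma ∈ Governance: no assignment then satisfies all the clues, so Uma ∉ Governance.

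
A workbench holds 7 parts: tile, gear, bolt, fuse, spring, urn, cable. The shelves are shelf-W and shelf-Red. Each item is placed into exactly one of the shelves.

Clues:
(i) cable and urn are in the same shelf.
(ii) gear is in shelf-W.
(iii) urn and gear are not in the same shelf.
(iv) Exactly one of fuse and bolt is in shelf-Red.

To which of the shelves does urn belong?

From (ii): gear ∈ shelf-W.
(iii): urn ∉ shelf-W.
Only one shelf left: urn ∈ shelf-Red.
(i): cable matches urn: cable ∉ shelf-W.
(i): cable matches urn: cable ∈ shelf-Red.

urn: shelf-Red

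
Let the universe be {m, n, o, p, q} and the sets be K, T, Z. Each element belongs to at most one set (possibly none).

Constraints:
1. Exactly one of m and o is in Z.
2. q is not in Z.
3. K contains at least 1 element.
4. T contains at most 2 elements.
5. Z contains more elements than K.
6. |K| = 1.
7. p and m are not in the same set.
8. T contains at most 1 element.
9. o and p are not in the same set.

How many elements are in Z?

2

From (2): q ∉ Z.
Suppose n ∈ K: no assignment then satisfies all the clues, so n ∉ K.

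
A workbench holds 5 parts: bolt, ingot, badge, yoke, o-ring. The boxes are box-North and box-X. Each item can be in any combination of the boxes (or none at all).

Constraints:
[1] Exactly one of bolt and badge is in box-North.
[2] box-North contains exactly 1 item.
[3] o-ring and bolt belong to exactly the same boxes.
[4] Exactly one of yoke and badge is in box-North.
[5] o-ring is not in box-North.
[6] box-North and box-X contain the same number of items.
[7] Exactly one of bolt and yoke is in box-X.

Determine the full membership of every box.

box-North = {badge}; box-X = {yoke}

From (5): o-ring ∉ box-North.
(3): bolt matches o-ring: bolt ∉ box-North.
(1) (exactly one): badge ∈ box-North.
(2): box-North already has 1, so the rest are out.
Suppose bolt ∈ box-X: no assignment then satisfies all the clues, so bolt ∉ box-X.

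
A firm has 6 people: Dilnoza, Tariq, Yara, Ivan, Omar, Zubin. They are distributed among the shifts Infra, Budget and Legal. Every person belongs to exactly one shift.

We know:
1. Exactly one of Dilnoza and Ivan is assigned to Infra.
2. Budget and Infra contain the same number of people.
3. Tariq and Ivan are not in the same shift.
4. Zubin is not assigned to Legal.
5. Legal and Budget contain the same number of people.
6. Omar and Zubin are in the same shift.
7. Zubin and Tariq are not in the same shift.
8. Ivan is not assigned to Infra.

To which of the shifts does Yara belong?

Yara: Legal

From (4): Zubin ∉ Legal.
From (8): Ivan ∉ Infra.
(1) (exactly one): Dilnoza ∈ Infra.
(6): Omar matches Zubin: Omar ∉ Legal.
Suppose Yara ∈ Infra: no assignment then satisfies all the clues, so Yara ∉ Infra.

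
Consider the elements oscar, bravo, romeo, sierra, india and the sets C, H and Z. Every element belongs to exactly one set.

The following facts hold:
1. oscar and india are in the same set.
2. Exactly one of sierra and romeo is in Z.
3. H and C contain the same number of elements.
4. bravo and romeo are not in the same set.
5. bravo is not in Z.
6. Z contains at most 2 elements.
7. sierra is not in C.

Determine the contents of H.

From (5): bravo ∉ Z.
From (7): sierra ∉ C.
Suppose oscar ∈ H: no assignment then satisfies all the clues, so oscar ∉ H.

H = {bravo, sierra}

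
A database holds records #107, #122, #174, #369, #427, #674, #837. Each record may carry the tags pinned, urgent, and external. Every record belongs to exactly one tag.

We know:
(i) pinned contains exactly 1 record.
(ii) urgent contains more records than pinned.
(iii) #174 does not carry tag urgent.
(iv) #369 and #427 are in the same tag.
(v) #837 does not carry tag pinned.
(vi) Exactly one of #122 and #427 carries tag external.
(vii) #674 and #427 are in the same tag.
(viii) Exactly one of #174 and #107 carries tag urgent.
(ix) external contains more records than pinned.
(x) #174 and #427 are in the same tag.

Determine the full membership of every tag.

pinned = {#122}; urgent = {#107, #837}; external = {#174, #369, #427, #674}

From (iii): #174 ∉ urgent.
From (v): #837 ∉ pinned.
(viii) (exactly one): #107 ∈ urgent.
(x): #427 matches #174: #427 ∉ urgent.
(iv): #369 matches #427: #369 ∉ urgent.
(vii): #674 matches #427: #674 ∉ urgent.
Suppose #122 ∉ pinned: no assignment then satisfies all the clues, so #122 ∈ pinned.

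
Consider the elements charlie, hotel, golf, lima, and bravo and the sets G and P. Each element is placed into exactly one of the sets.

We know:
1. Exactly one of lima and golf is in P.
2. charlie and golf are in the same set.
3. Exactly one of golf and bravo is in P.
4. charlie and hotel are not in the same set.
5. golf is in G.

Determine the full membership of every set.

G = {charlie, golf}; P = {bravo, hotel, lima}

From (5): golf ∈ G.
(1) (exactly one): lima ∈ P.
(2): charlie matches golf: charlie ∈ G.
(3) (exactly one): bravo ∈ P.
(4): hotel ∉ G.
Only one set left: hotel ∈ P.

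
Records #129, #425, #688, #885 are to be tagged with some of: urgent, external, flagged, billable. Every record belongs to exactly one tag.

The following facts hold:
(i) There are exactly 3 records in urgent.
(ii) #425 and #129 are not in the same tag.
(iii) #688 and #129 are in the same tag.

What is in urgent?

urgent = {#129, #688, #885}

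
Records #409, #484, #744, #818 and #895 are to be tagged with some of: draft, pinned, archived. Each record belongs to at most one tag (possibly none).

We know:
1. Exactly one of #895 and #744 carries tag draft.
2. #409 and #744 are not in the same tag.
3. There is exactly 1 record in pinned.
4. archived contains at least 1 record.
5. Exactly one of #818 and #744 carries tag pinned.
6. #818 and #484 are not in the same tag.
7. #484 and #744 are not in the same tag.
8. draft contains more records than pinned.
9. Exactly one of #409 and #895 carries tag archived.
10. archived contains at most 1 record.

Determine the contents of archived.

archived = {#409}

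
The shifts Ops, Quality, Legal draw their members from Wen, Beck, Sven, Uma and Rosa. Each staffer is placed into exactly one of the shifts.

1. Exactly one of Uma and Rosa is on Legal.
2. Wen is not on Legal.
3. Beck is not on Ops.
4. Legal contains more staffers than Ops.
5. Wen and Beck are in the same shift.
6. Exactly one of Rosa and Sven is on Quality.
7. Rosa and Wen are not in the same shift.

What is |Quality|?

From (2): Wen ∉ Legal.
From (3): Beck ∉ Ops.
(5): Wen matches Beck: Wen ∉ Ops.
(5): Beck matches Wen: Beck ∉ Legal.
Only one shift left: Wen ∈ Quality.
Only one shift left: Beck ∈ Quality.
(7): Rosa ∉ Quality.
(6) (exactly one): Sven ∈ Quality.
Suppose Uma ∈ Ops: no assignment then satisfies all the clues, so Uma ∉ Ops.

4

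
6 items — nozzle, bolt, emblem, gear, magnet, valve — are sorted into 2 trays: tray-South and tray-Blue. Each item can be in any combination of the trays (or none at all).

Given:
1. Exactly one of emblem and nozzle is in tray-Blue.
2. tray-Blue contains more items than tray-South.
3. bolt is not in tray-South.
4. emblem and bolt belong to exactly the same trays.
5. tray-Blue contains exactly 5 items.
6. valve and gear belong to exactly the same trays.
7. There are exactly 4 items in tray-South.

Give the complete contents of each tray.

tray-South = {gear, magnet, nozzle, valve}; tray-Blue = {bolt, emblem, gear, magnet, valve}

From (3): bolt ∉ tray-South.
(4): emblem matches bolt: emblem ∉ tray-South.
(7): only 4 candidates remain for tray-South, so all are in.
Suppose nozzle ∈ tray-Blue: no assignment then satisfies all the clues, so nozzle ∉ tray-Blue.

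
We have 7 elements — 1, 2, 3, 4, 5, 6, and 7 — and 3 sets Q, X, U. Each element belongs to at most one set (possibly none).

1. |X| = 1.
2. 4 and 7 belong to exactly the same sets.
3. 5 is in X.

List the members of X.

X = {5}

From (3): 5 ∈ X.
(1): X already has 1, so the rest are out.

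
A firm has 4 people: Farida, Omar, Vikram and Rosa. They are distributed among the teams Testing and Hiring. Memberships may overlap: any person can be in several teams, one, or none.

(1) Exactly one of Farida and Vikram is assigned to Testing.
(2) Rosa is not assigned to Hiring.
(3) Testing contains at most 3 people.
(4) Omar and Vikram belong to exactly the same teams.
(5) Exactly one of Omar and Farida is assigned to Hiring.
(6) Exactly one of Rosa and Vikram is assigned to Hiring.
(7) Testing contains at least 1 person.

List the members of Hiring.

Hiring = {Omar, Vikram}

From (2): Rosa ∉ Hiring.
(6) (exactly one): Vikram ∈ Hiring.
(4): Omar matches Vikram: Omar ∈ Hiring.
(5) (exactly one): Farida ∉ Hiring.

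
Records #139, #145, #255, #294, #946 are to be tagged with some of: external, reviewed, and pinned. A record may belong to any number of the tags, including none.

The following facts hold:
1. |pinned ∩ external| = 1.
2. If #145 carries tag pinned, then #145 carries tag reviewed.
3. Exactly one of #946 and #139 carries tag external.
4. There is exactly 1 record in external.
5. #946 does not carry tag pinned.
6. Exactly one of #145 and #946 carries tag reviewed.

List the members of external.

external = {#139}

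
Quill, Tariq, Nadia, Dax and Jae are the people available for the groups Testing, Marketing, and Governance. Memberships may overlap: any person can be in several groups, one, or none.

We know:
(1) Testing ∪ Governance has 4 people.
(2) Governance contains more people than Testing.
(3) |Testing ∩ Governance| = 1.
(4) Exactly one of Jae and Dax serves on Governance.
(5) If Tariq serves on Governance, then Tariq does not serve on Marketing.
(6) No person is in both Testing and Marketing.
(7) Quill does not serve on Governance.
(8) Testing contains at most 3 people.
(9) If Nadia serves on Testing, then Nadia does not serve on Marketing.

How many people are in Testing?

From (7): Quill ∉ Governance.
Suppose Tariq ∈ Marketing: no assignment then satisfies all the clues, so Tariq ∉ Marketing.

2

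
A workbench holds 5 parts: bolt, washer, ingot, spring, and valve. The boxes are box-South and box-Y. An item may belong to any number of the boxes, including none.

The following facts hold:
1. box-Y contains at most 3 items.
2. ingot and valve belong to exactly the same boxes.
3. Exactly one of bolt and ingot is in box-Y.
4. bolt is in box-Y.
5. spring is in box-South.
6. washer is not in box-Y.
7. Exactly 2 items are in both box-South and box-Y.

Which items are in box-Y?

From (4): bolt ∈ box-Y.
From (5): spring ∈ box-South.
From (6): washer ∉ box-Y.
(3) (exactly one): ingot ∉ box-Y.
(2): valve matches ingot: valve ∉ box-Y.
Suppose spring ∉ box-Y: no assignment then satisfies all the clues, so spring ∈ box-Y.

box-Y = {bolt, spring}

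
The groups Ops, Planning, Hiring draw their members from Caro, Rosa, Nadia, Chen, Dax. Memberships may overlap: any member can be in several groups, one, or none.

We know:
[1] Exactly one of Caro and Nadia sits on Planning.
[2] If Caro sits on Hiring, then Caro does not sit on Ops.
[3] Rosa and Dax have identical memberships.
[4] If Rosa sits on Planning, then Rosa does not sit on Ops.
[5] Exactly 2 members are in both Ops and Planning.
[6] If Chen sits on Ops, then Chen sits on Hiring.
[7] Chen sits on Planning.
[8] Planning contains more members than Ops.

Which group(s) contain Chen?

Chen: Hiring, Ops, Planning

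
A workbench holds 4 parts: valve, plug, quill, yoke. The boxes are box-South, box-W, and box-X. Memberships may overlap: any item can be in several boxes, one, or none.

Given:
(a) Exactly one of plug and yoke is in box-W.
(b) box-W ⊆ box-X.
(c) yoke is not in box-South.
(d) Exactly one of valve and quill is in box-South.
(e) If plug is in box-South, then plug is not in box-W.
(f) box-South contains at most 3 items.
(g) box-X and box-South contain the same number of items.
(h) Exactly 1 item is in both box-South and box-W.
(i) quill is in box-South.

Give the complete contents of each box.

box-South = {plug, quill}; box-W = {quill, yoke}; box-X = {quill, yoke}

From (c): yoke ∉ box-South.
From (i): quill ∈ box-South.
(d) (exactly one): valve ∉ box-South.
Suppose valve ∈ box-W: no assignment then satisfies all the clues, so valve ∉ box-W.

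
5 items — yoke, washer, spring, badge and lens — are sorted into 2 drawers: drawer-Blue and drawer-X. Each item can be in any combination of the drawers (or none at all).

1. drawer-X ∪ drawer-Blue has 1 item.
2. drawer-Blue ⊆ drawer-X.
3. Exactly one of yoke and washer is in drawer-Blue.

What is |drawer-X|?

1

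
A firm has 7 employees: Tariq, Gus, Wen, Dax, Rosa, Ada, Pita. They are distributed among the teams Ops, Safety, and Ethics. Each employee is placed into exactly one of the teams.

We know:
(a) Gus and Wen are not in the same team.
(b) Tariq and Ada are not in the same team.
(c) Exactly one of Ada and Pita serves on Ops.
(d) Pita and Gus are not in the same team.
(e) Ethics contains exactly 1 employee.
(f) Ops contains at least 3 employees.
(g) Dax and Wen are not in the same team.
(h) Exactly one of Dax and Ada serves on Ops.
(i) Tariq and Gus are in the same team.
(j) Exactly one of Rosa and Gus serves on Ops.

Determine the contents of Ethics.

Ethics = {Pita}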